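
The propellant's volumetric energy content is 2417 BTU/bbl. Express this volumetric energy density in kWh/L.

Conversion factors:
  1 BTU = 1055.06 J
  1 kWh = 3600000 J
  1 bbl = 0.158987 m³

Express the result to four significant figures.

0.004455 kWh/L

2417 BTU/bbl × 1055.06 J/BTU ÷ 0.158987 m³/bbl = 1.60396×10⁷ J/m³
1.60396×10⁷ J/m³ ÷ 3600000 J/kWh × 0.001 m³/L = 0.00445544 kWh/L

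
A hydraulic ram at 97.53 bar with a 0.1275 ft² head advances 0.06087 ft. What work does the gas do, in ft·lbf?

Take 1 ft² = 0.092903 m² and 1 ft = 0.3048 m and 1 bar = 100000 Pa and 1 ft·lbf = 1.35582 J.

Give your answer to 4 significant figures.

1581 ft·lbf

97.53 bar → 9.753×10⁶ Pa
0.1275 ft² → 0.0118451 m²
F = P × A = 9.753×10⁶ × 0.0118451 = 115525 N
0.06087 ft → 0.0185532 m
W = F × d = 115525 × 0.0185532 = 2143.36 J
In ft·lbf: 2143.36 / 1.35582 = 1580.86 ft·lbf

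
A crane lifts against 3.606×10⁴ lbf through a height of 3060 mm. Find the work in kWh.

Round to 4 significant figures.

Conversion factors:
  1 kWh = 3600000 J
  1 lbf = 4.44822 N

3.606×10⁴ lbf × 4.44822 = 160403 N
3060 mm × 0.001 = 3.06 m
W = F × d = 160403 N × 3.06 m = 490833 J
490833 J ÷ (3600000 J/kWh) = 0.136342 kWh

0.1363 kWh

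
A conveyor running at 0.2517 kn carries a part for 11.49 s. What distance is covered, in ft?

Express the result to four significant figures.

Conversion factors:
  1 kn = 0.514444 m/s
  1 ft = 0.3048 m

0.2517 kn × 0.514444 = 0.129486 m/s
d = v × t = 0.129486 m/s × 11.49 s = 1.48779 m
1.48779 m ÷ (0.3048 m/ft) = 4.8812 ft

4.881 ft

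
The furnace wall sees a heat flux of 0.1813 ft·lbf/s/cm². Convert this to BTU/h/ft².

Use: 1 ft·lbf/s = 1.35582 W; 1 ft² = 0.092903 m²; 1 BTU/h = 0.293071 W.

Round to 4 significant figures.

0.1813 ft·lbf/s/cm² × 1.35582 W/ft·lbf/s ÷ 0.0001 m²/cm² = 2458.1 W/m²
2458.1 W/m² ÷ 0.293071 W/BTU/h × 0.092903 m²/ft² = 779.213 BTU/h/ft²

779.2 BTU/h/ft²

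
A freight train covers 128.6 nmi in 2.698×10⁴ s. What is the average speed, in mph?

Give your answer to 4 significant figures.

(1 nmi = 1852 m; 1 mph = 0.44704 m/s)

19.75 mph

128.6 nmi × 1852 → 238167 m
v = d / t = 238167 m / 26980 s = 8.82754 m/s
8.82754 m/s ÷ (0.44704 m/s/mph) = 19.7466 mph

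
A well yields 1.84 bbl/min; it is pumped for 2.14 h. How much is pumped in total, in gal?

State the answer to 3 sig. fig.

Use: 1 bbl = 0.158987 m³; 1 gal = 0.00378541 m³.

9920 gal

1.84 bbl/min → 0.0048756 m³/s
2.14 h → 7704 s
V = Q × t = 0.0048756 × 7704 = 37.5616 m³
In gal: 37.5616 / 0.00378541 = 9922.73 gal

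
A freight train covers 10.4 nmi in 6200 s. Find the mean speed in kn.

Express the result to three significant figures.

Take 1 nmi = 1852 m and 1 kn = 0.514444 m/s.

6.04 kn

10.4 nmi × 1852 = 19260.8 m
v = d / t = 19260.8 m / 6200 s = 3.10658 m/s
3.10658 m/s ÷ (0.514444 m/s/kn) = 6.03871 kn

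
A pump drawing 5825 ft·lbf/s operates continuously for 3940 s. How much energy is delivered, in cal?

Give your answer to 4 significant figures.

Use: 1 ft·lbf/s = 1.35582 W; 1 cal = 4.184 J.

7.437×10⁶ cal

5825 ft·lbf/s × 1.35582 → 7897.65 W
E = P × t = 7897.65 W × 3940 s = 3.11167×10⁷ J
3.11167×10⁷ J ÷ (4.184 J/cal) = 7.43707×10⁶ cal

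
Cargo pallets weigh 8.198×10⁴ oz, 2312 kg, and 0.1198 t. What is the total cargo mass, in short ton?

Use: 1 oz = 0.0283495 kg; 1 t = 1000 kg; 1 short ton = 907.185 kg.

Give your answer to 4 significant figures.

5.242 short ton

8.198×10⁴ oz × 0.0283495 = 2324.09 kg
2312 kg (already kg)
0.1198 t × 1000 = 119.8 kg
Total: 2324.09 + 2312 + 119.8 = 4755.89 kg
In short ton: 4755.89 / 907.185 = 5.24247 short ton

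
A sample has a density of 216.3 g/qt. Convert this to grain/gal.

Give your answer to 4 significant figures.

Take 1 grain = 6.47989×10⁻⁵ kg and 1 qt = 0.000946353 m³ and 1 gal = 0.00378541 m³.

216.3 g/qt × 0.001 kg/g ÷ 0.000946353 m³/qt = 228.562 kg/m³
228.562 kg/m³ ÷ 6.47989×10⁻⁵ kg/grain × 0.00378541 m³/gal = 13352.1 grain/gal

1.335×10⁴ grain/gal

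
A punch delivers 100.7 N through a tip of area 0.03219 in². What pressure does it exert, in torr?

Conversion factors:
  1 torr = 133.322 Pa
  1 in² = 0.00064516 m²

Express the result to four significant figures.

3.637×10⁴ torr

0.03219 in² × 0.00064516 → 2.07677×10⁻⁵ m²
P = F / A = 100.7 N / 2.07677×10⁻⁵ m² = 4.84888×10⁶ Pa
4.84888×10⁶ Pa ÷ (133.322 Pa/torr) = 36369.7 torr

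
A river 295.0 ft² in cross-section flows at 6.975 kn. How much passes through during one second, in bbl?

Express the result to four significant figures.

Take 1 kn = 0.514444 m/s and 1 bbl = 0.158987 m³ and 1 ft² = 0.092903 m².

6.975 kn × 0.514444 → 3.58825 m/s
295.0 ft² × 0.092903 → 27.4064 m²
V = v × A × t = 3.58825 m/s × 27.4064 m² × 1 s = 98.341 m³
98.341 m³ ÷ (0.158987 m³/bbl) = 618.547 bbl

618.5 bbl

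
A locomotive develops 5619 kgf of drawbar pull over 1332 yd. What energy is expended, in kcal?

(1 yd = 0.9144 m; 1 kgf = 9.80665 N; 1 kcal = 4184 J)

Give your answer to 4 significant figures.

5619 kgf × 9.80665 → 55103.6 N
1332 yd × 0.9144 → 1217.98 m
W = F × d = 55103.6 N × 1217.98 m = 6.71151×10⁷ J
6.71151×10⁷ J ÷ (4184 J/kcal) = 16040.9 kcal

1.604×10⁴ kcal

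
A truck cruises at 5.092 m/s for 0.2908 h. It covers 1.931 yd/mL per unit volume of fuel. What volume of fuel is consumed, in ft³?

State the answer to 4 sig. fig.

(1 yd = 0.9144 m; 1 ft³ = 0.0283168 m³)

0.1066 ft³

0.2908 h → 1046.88 s
d = v × t = 5.092 × 1046.88 = 5330.71 m
1.931 yd/mL → 1.76571×10⁶ m/m³
V = d / (distance per unit fuel) = 5330.71 / 1.76571×10⁶ = 0.00301902 m³
In ft³: 0.00301902 / 0.0283168 = 0.106616 ft³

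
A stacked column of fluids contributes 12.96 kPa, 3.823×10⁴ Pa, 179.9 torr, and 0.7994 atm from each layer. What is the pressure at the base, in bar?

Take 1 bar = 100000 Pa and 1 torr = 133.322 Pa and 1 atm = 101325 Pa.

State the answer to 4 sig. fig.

12.96 kPa × 1000 = 12960 Pa
3.823×10⁴ Pa (already Pa)
179.9 torr × 133.322 = 23984.6 Pa
0.7994 atm × 101325 = 80999.2 Pa
Sum: 12960 + 38230 + 23984.6 + 80999.2 = 156174 Pa
In bar: 156174 / 100000 = 1.56174 bar

1.562 bar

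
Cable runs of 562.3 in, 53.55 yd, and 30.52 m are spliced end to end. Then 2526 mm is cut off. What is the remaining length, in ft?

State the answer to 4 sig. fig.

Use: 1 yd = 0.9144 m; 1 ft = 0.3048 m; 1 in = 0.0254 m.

562.3 in × 0.0254 = 14.2824 m
53.55 yd × 0.9144 = 48.9661 m
30.52 m (already m)
2526 mm × 0.001 = 2.526 m
Net: 14.2824 + 48.9661 + 30.52 − 2.526 = 91.2425 m
In ft: 91.2425 / 0.3048 = 299.352 ft

299.4 ft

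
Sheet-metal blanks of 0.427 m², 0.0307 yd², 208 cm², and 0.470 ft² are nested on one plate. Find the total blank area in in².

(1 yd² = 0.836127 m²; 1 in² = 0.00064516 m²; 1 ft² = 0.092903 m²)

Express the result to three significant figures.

802 in²

0.427 m² (already m²)
0.0307 yd² × 0.836127 → 0.0256691 m²
208 cm² × 0.0001 → 0.0208 m²
0.470 ft² × 0.092903 → 0.0436644 m²
Sum: 0.427 + 0.0256691 + 0.0208 + 0.0436644 = 0.517134 m²
In in²: 0.517134 / 0.00064516 = 801.559 in²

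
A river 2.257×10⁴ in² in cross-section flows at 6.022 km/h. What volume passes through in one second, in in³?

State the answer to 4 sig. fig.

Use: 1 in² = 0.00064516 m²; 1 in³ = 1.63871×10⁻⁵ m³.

1.486×10⁶ in³

6.022 km/h × (1/3.6) = 1.67278 m/s
2.257×10⁴ in² × 0.00064516 = 14.5613 m²
V = v × A × t = 1.67278 m/s × 14.5613 m² × 1 s = 24.3579 m³
24.3579 m³ ÷ (1.63871×10⁻⁵ m³/in³) = 1.48641×10⁶ in³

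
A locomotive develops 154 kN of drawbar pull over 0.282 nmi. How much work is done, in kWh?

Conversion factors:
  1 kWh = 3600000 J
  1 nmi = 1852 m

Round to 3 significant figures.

22.3 kWh

154 kN × 1000 = 154000 N
0.282 nmi × 1852 = 522.264 m
W = F × d = 154000 N × 522.264 m = 8.04287×10⁷ J
8.04287×10⁷ J ÷ (3600000 J/kWh) = 22.3413 kWh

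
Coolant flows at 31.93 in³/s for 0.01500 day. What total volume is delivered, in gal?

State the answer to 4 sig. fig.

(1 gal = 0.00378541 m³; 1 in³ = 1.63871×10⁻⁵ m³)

31.93 in³/s → 5.2324×10⁻⁴ m³/s
0.01500 day → 1296 s
V = Q × t = 5.2324×10⁻⁴ × 1296 = 0.678119 m³
In gal: 0.678119 / 0.00378541 = 179.14 gal

179.1 gal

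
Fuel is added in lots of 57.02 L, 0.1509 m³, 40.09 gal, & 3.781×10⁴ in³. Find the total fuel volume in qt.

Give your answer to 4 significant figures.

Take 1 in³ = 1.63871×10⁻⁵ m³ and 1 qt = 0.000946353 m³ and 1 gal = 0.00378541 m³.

57.02 L × 0.001 → 0.05702 m³
0.1509 m³ (already m³)
40.09 gal × 0.00378541 → 0.151757 m³
3.781×10⁴ in³ × 1.63871×10⁻⁵ → 0.619596 m³
Combined: 0.05702 + 0.1509 + 0.151757 + 0.619596 = 0.979273 m³
In qt: 0.979273 / 0.000946353 = 1034.79 qt

1035 qt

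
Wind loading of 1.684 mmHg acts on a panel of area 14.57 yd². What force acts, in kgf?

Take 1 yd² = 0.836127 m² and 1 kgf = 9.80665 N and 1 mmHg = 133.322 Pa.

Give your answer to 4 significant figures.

278.9 kgf

1.684 mmHg × 133.322 → 224.514 Pa
14.57 yd² × 0.836127 → 12.1824 m²
F = P × A = 224.514 Pa × 12.1824 m² = 2735.12 N
2735.12 N ÷ (9.80665 N/kgf) = 278.905 kgf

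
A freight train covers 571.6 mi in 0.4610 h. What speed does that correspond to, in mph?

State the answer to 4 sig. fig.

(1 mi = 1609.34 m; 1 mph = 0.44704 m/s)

1240 mph

571.6 mi × 1609.34 = 919899 m
0.4610 h × 3600 = 1659.6 s
v = d / t = 919899 m / 1659.6 s = 554.29 m/s
554.29 m/s ÷ (0.44704 m/s/mph) = 1239.91 mph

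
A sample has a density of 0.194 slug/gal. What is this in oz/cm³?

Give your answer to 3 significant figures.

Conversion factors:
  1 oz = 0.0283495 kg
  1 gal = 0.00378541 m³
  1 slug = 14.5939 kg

0.0264 oz/cm³

0.194 slug/gal × 14.5939 kg/slug ÷ 0.00378541 m³/gal = 747.929 kg/m³
747.929 kg/m³ ÷ 0.0283495 kg/oz × 10⁻⁶ m³/cm³ = 0.0263824 oz/cm³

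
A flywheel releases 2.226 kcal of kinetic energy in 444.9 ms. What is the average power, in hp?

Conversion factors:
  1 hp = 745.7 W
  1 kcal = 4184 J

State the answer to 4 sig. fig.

2.226 kcal × 4184 → 9313.58 J
444.9 ms × 0.001 → 0.4449 s
P = E / t = 9313.58 J / 0.4449 s = 20934.1 W
20934.1 W ÷ (745.7 W/hp) = 28.0731 hp

28.07 hp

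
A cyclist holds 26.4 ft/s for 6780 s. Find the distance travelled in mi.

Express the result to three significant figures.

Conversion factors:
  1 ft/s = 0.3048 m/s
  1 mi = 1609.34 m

26.4 ft/s × 0.3048 → 8.04672 m/s
d = v × t = 8.04672 m/s × 6780 s = 54556.8 m
54556.8 m ÷ (1609.34 m/mi) = 33.9001 mi

33.9 mi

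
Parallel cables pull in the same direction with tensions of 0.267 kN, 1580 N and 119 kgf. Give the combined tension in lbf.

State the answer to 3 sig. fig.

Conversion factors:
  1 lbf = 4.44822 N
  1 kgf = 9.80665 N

0.267 kN × 1000 = 267 N
1580 N (already N)
119 kgf × 9.80665 = 1166.99 N
Total: 267 + 1580 + 1166.99 = 3013.99 N
In lbf: 3013.99 / 4.44822 = 677.572 lbf

678 lbf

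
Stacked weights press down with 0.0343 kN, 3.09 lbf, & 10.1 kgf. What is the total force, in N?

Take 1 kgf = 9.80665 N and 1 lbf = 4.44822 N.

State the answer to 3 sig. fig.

147 N

0.0343 kN × 1000 → 34.3 N
3.09 lbf × 4.44822 → 13.745 N
10.1 kgf × 9.80665 → 99.0472 N
Combined: 34.3 + 13.745 + 99.0472 = 147.092 N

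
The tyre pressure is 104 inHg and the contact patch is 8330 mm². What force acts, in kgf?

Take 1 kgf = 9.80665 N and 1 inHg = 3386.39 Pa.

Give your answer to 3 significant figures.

299 kgf

104 inHg × 3386.39 = 352185 Pa
8330 mm² × 10⁻⁶ = 0.00833 m²
F = P × A = 352185 Pa × 0.00833 m² = 2933.7 N
2933.7 N ÷ (9.80665 N/kgf) = 299.154 kgf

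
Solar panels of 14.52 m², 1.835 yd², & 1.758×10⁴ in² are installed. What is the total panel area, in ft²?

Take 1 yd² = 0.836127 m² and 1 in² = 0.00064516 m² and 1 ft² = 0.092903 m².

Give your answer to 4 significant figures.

14.52 m² (already m²)
1.835 yd² × 0.836127 = 1.53429 m²
1.758×10⁴ in² × 0.00064516 = 11.3419 m²
Combined: 14.52 + 1.53429 + 11.3419 = 27.3962 m²
In ft²: 27.3962 / 0.092903 = 294.89 ft²

294.9 ft²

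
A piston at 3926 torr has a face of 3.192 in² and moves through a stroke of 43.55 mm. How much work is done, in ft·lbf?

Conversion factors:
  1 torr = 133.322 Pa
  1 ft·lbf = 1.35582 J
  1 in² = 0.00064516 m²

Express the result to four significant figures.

34.62 ft·lbf

3926 torr → 523422 Pa
3.192 in² → 0.00205935 m²
F = P × A = 523422 × 0.00205935 = 1077.91 N
43.55 mm → 0.04355 m
W = F × d = 1077.91 × 0.04355 = 46.943 J
In ft·lbf: 46.943 / 1.35582 = 34.6233 ft·lbf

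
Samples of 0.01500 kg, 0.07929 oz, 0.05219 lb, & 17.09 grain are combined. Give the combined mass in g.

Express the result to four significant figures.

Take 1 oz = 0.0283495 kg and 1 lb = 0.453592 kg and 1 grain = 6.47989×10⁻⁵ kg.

0.01500 kg (already kg)
0.07929 oz × 0.0283495 → 0.00224783 kg
0.05219 lb × 0.453592 → 0.023673 kg
17.09 grain × 6.47989×10⁻⁵ → 0.00110741 kg
Sum: 0.015 + 0.00224783 + 0.023673 + 0.00110741 = 0.0420282 kg
In g: 0.0420282 / 0.001 = 42.0282 g

42.03 g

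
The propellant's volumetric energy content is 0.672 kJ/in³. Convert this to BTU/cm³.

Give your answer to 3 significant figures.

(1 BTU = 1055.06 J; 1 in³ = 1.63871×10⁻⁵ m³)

0.672 kJ/in³ × 1000 J/kJ ÷ 1.63871×10⁻⁵ m³/in³ = 4.10079×10⁷ J/m³
4.10079×10⁷ J/m³ ÷ 1055.06 J/BTU × 10⁻⁶ m³/cm³ = 0.0388678 BTU/cm³

0.0389 BTU/cm³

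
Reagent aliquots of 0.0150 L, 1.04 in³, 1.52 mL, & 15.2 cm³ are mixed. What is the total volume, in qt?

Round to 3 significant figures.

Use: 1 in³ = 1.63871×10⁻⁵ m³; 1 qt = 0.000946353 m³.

0.0515 qt

0.0150 L × 0.001 → 1.5×10⁻⁵ m³
1.04 in³ × 1.63871×10⁻⁵ → 1.70426×10⁻⁵ m³
1.52 mL × 10⁻⁶ → 1.52×10⁻⁶ m³
15.2 cm³ × 10⁻⁶ → 1.52×10⁻⁵ m³
Combined: 1.5×10⁻⁵ + 1.70426×10⁻⁵ + 1.52×10⁻⁶ + 1.52×10⁻⁵ = 4.87626×10⁻⁵ m³
In qt: 4.87626×10⁻⁵ / 0.000946353 = 0.0515269 qt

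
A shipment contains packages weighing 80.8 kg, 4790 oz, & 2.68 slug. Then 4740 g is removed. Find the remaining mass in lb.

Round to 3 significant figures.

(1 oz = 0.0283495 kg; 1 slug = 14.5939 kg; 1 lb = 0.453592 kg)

80.8 kg (already kg)
4790 oz × 0.0283495 → 135.794 kg
2.68 slug × 14.5939 → 39.1117 kg
4740 g × 0.001 → 4.74 kg
Result: 80.8 + 135.794 + 39.1117 − 4.74 = 250.966 kg
In lb: 250.966 / 0.453592 = 553.286 lb

553 lb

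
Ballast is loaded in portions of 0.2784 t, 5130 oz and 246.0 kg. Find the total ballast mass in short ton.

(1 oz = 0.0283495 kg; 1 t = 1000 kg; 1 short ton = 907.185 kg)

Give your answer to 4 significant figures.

0.2784 t × 1000 = 278.4 kg
5130 oz × 0.0283495 = 145.433 kg
246.0 kg (already kg)
Combined: 278.4 + 145.433 + 246 = 669.833 kg
In short ton: 669.833 / 907.185 = 0.738364 short ton

0.7384 short ton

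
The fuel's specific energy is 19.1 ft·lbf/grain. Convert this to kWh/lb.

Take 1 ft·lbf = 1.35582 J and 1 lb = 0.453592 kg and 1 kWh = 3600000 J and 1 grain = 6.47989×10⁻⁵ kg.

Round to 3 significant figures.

19.1 ft·lbf/grain × 1.35582 J/ft·lbf ÷ 6.47989×10⁻⁵ kg/grain = 399639 J/kg
399639 J/kg ÷ 3600000 J/kWh × 0.453592 kg/lb = 0.0503536 kWh/lb

0.0504 kWh/lb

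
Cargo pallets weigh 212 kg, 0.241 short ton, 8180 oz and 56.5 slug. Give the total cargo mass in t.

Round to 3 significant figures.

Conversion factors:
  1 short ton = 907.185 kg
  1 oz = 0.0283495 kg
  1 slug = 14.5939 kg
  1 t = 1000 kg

212 kg (already kg)
0.241 short ton × 907.185 = 218.632 kg
8180 oz × 0.0283495 = 231.899 kg
56.5 slug × 14.5939 = 824.555 kg
Sum: 212 + 218.632 + 231.899 + 824.555 = 1487.09 kg
In t: 1487.09 / 1000 = 1.48709 t

1.49 t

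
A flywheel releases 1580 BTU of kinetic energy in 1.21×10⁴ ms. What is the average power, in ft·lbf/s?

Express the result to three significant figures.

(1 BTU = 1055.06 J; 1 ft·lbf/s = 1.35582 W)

1580 BTU × 1055.06 = 1.66699×10⁶ J
1.21×10⁴ ms × 0.001 = 12.1 s
P = E / t = 1.66699×10⁶ J / 12.1 s = 137768 W
137768 W ÷ (1.35582 W/ft·lbf/s) = 101612 ft·lbf/s

1.02×10⁵ ft·lbf/s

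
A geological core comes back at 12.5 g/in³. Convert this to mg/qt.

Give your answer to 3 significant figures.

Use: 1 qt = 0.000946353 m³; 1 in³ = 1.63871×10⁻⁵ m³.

7.22×10⁵ mg/qt

12.5 g/in³ × 0.001 kg/g ÷ 1.63871×10⁻⁵ m³/in³ = 762.795 kg/m³
762.795 kg/m³ ÷ 10⁻⁶ kg/mg × 0.000946353 m³/qt = 721873 mg/qt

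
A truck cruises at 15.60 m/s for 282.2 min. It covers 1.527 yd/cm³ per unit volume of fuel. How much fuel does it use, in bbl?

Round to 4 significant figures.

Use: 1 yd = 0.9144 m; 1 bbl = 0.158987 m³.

282.2 min → 16932 s
d = v × t = 15.6 × 16932 = 264139 m
1.527 yd/cm³ → 1.39629×10⁶ m/m³
V = d / (distance per unit fuel) = 264139 / 1.39629×10⁶ = 0.189172 m³
In bbl: 0.189172 / 0.158987 = 1.18986 bbl

1.190 bbl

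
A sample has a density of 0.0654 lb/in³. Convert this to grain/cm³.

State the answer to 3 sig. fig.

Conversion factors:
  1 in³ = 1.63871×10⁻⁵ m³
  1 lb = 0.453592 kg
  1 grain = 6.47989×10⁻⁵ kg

0.0654 lb/in³ × 0.453592 kg/lb ÷ 1.63871×10⁻⁵ m³/in³ = 1810.26 kg/m³
1810.26 kg/m³ ÷ 6.47989×10⁻⁵ kg/grain × 10⁻⁶ m³/cm³ = 27.9366 grain/cm³

27.9 grain/cm³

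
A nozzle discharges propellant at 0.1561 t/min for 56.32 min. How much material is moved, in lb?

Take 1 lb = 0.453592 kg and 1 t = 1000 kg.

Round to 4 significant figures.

0.1561 t/min → 2.60167 kg/s
56.32 min → 3379.2 s
m = ṁ × t = 2.60167 × 3379.2 = 8791.56 kg
In lb: 8791.56 / 0.453592 = 19382.1 lb

1.938×10⁴ lb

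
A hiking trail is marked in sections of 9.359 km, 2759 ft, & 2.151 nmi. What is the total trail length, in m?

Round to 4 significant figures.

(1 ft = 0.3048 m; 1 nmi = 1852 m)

9.359 km × 1000 → 9359 m
2759 ft × 0.3048 → 840.943 m
2.151 nmi × 1852 → 3983.65 m
Sum: 9359 + 840.943 + 3983.65 = 14183.6 m

1.418×10⁴ m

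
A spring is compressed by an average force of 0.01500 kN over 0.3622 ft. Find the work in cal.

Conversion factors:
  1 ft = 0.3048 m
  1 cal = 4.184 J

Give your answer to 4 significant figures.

0.01500 kN × 1000 = 15 N
0.3622 ft × 0.3048 = 0.110399 m
W = F × d = 15 N × 0.110399 m = 1.65598 J
1.65598 J ÷ (4.184 J/cal) = 0.395789 cal

0.3958 cal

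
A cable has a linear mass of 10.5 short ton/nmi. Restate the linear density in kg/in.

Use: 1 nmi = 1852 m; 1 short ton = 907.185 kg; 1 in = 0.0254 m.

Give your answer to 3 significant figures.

10.5 short ton/nmi × 907.185 kg/short ton ÷ 1852 m/nmi = 5.14333 kg/m
5.14333 kg/m × 0.0254 m/in = 0.130641 kg/in

0.131 kg/in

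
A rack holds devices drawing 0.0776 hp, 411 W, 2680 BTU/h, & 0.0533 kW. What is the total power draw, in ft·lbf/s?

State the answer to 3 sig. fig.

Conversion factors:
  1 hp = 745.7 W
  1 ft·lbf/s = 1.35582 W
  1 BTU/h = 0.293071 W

964 ft·lbf/s

0.0776 hp × 745.7 → 57.8663 W
411 W (already W)
2680 BTU/h × 0.293071 → 785.43 W
0.0533 kW × 1000 → 53.3 W
Sum: 57.8663 + 411 + 785.43 + 53.3 = 1307.6 W
In ft·lbf/s: 1307.6 / 1.35582 = 964.435 ft·lbf/s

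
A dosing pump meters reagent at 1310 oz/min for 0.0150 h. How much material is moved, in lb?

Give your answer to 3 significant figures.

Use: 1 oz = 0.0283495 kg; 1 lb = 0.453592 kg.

73.7 lb

1310 oz/min → 0.618964 kg/s
0.0150 h → 54 s
m = ṁ × t = 0.618964 × 54 = 33.4241 kg
In lb: 33.4241 / 0.453592 = 73.6876 lb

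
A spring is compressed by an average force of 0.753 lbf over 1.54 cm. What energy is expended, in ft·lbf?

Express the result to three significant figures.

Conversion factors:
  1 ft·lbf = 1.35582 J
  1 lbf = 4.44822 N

0.753 lbf × 4.44822 = 3.34951 N
1.54 cm × 0.01 = 0.0154 m
W = F × d = 3.34951 N × 0.0154 m = 0.0515825 J
0.0515825 J ÷ (1.35582 J/ft·lbf) = 0.0380452 ft·lbf

0.0380 ft·lbf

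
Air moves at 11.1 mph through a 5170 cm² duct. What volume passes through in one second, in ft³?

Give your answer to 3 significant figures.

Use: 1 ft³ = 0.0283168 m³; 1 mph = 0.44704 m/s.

90.6 ft³

11.1 mph × 0.44704 = 4.96214 m/s
5170 cm² × 0.0001 = 0.517 m²
V = v × A × t = 4.96214 m/s × 0.517 m² × 1 s = 2.56543 m³
2.56543 m³ ÷ (0.0283168 m³/ft³) = 90.5975 ft³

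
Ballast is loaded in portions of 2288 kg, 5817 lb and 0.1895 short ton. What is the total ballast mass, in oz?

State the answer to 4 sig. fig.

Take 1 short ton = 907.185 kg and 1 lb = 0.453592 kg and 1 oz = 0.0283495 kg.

1.798×10⁵ oz

2288 kg (already kg)
5817 lb × 0.453592 = 2638.54 kg
0.1895 short ton × 907.185 = 171.912 kg
Combined: 2288 + 2638.54 + 171.912 = 5098.45 kg
In oz: 5098.45 / 0.0283495 = 179843 oz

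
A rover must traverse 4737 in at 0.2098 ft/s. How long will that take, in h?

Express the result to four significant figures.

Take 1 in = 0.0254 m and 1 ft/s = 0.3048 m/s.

0.5227 h

4737 in × 0.0254 = 120.32 m
0.2098 ft/s × 0.3048 = 0.063947 m/s
t = d / v = 120.32 m / 0.063947 m/s = 1881.56 s
1881.56 s ÷ (3600 s/h) = 0.522656 h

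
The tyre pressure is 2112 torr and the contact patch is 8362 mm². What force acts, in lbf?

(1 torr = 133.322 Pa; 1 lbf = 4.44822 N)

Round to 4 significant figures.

529.3 lbf

2112 torr × 133.322 → 281576 Pa
8362 mm² × 10⁻⁶ → 0.008362 m²
F = P × A = 281576 Pa × 0.008362 m² = 2354.54 N
2354.54 N ÷ (4.44822 N/lbf) = 529.322 lbf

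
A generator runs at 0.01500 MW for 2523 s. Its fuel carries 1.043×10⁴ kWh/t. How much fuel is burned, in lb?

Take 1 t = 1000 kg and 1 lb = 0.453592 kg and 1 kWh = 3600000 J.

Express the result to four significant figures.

2.222 lb

0.01500 MW → 15000 W
E = P × t = 15000 × 2523 = 3.7845×10⁷ J
1.043×10⁴ kWh/t → 3.7548×10⁷ J/kg
m = E / e_s = 3.7845×10⁷ / 3.7548×10⁷ = 1.00791 kg
In lb: 1.00791 / 0.453592 = 2.22206 lb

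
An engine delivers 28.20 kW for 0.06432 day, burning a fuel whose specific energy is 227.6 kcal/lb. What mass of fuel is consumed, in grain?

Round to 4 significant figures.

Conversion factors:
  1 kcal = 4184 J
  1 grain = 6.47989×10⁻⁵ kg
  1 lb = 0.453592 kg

28.20 kW → 28200 W
0.06432 day → 5557.25 s
E = P × t = 28200 × 5557.25 = 1.56714×10⁸ J
227.6 kcal/lb → 2.09942×10⁶ J/kg
m = E / e_s = 1.56714×10⁸ / 2.09942×10⁶ = 74.6463 kg
In grain: 74.6463 / 6.47989×10⁻⁵ = 1.15197×10⁶ grain

1.152×10⁶ grain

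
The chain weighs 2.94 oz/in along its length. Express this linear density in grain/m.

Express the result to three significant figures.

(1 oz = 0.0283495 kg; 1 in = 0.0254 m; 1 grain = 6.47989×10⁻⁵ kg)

5.06×10⁴ grain/m

2.94 oz/in × 0.0283495 kg/oz ÷ 0.0254 m/in = 3.2814 kg/m
3.2814 kg/m ÷ 6.47989×10⁻⁵ kg/grain = 50639.7 grain/m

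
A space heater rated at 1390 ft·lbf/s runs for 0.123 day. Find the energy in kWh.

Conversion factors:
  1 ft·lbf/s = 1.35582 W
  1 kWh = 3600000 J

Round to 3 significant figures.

1390 ft·lbf/s × 1.35582 → 1884.59 W
0.123 day × 86400 → 10627.2 s
E = P × t = 1884.59 W × 10627.2 s = 2.00279×10⁷ J
2.00279×10⁷ J ÷ (3600000 J/kWh) = 5.56331 kWh

5.56 kWh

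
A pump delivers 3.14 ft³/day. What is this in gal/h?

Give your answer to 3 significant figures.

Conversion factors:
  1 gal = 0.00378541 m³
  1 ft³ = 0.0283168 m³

0.979 gal/h

3.14 ft³/day × 0.0283168 m³/ft³ ÷ 86400 s/day = 1.02911×10⁻⁶ m³/s
1.02911×10⁻⁶ m³/s ÷ 0.00378541 m³/gal × 3600 s/h = 0.978704 gal/h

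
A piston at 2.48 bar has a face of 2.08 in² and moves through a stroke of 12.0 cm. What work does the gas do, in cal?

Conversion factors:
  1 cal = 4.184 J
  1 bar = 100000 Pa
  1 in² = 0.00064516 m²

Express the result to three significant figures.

2.48 bar → 248000 Pa
2.08 in² → 0.00134193 m²
F = P × A = 248000 × 0.00134193 = 332.799 N
12.0 cm → 0.12 m
W = F × d = 332.799 × 0.12 = 39.9359 J
In cal: 39.9359 / 4.184 = 9.54491 cal

9.54 cal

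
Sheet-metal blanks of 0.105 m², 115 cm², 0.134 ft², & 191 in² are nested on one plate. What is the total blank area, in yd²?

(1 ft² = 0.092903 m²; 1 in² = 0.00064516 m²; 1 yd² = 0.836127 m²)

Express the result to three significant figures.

0.302 yd²

0.105 m² (already m²)
115 cm² × 0.0001 = 0.0115 m²
0.134 ft² × 0.092903 = 0.012449 m²
191 in² × 0.00064516 = 0.123226 m²
Total: 0.105 + 0.0115 + 0.012449 + 0.123226 = 0.252175 m²
In yd²: 0.252175 / 0.836127 = 0.301599 yd²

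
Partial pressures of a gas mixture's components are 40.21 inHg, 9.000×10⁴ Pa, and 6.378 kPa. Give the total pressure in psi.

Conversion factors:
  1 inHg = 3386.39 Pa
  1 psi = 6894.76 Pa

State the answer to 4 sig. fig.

40.21 inHg × 3386.39 = 136167 Pa
9.000×10⁴ Pa (already Pa)
6.378 kPa × 1000 = 6378 Pa
Total: 136167 + 90000 + 6378 = 232545 Pa
In psi: 232545 / 6894.76 = 33.7278 psi

33.73 psi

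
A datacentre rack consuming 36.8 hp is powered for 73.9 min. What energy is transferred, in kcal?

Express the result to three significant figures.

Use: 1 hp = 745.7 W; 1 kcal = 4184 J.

36.8 hp × 745.7 = 27441.8 W
73.9 min × 60 = 4434 s
E = P × t = 27441.8 W × 4434 s = 1.21677×10⁸ J
1.21677×10⁸ J ÷ (4184 J/kcal) = 29081.5 kcal

2.91×10⁴ kcal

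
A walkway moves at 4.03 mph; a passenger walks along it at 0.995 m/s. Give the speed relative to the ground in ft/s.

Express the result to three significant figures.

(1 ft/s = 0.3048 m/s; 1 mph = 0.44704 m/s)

9.18 ft/s

4.03 mph × 0.44704 = 1.80157 m/s
0.995 m/s (already m/s)
Sum: 1.80157 + 0.995 = 2.79657 m/s
In ft/s: 2.79657 / 0.3048 = 9.1751 ft/s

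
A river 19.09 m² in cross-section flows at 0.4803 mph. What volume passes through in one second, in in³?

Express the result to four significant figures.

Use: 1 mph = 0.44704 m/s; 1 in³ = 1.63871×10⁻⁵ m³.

2.501×10⁵ in³

0.4803 mph × 0.44704 = 0.214713 m/s
V = v × A × t = 0.214713 m/s × 19.09 m² × 1 s = 4.09887 m³
4.09887 m³ ÷ (1.63871×10⁻⁵ m³/in³) = 250128 in³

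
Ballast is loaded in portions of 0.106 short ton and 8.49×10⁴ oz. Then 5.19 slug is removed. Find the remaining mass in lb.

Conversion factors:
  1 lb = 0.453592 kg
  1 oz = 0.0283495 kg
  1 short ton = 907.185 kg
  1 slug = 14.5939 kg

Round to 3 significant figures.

0.106 short ton × 907.185 → 96.1616 kg
8.49×10⁴ oz × 0.0283495 → 2406.87 kg
5.19 slug × 14.5939 → 75.7423 kg
Net: 96.1616 + 2406.87 − 75.7423 = 2427.29 kg
In lb: 2427.29 / 0.453592 = 5351.26 lb

5350 lb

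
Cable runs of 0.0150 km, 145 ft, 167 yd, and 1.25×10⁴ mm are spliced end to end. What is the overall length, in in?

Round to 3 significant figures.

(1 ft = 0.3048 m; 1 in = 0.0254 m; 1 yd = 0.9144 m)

0.0150 km × 1000 = 15 m
145 ft × 0.3048 = 44.196 m
167 yd × 0.9144 = 152.705 m
1.25×10⁴ mm × 0.001 = 12.5 m
Combined: 15 + 44.196 + 152.705 + 12.5 = 224.401 m
In in: 224.401 / 0.0254 = 8834.69 in

8830 in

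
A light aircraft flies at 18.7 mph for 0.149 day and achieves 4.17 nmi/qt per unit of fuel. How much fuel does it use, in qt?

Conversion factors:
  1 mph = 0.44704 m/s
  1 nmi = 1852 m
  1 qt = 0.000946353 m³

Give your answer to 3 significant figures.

18.7 mph → 8.35965 m/s
0.149 day → 12873.6 s
d = v × t = 8.35965 × 12873.6 = 107619 m
4.17 nmi/qt → 8.16063×10⁶ m/m³
V = d / (distance per unit fuel) = 107619 / 8.16063×10⁶ = 0.0131876 m³
In qt: 0.0131876 / 0.000946353 = 13.9352 qt

13.9 qt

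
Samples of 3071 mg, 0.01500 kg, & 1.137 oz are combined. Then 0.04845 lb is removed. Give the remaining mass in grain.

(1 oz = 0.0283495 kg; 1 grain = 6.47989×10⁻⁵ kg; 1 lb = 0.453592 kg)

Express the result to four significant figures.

437.2 grain

3071 mg × 10⁻⁶ → 0.003071 kg
0.01500 kg (already kg)
1.137 oz × 0.0283495 → 0.0322334 kg
0.04845 lb × 0.453592 → 0.0219765 kg
Result: 0.003071 + 0.015 + 0.0322334 − 0.0219765 = 0.0283279 kg
In grain: 0.0283279 / 6.47989×10⁻⁵ = 437.166 grain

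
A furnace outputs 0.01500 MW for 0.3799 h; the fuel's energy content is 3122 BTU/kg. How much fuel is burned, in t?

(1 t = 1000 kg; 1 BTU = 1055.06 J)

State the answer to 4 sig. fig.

0.01500 MW → 15000 W
0.3799 h → 1367.64 s
E = P × t = 15000 × 1367.64 = 2.05146×10⁷ J
3122 BTU/kg → 3.2939×10⁶ J/kg
m = E / e_s = 2.05146×10⁷ / 3.2939×10⁶ = 6.22806 kg
In t: 6.22806 / 1000 = 0.00622806 t

0.006228 t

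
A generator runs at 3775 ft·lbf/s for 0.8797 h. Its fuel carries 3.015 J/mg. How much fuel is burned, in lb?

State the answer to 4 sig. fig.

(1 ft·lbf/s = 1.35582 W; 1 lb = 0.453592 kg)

3775 ft·lbf/s → 5118.22 W
0.8797 h → 3166.92 s
E = P × t = 5118.22 × 3166.92 = 1.6209×10⁷ J
3.015 J/mg → 3.015×10⁶ J/kg
m = E / e_s = 1.6209×10⁷ / 3.015×10⁶ = 5.37612 kg
In lb: 5.37612 / 0.453592 = 11.8523 lb

11.85 lb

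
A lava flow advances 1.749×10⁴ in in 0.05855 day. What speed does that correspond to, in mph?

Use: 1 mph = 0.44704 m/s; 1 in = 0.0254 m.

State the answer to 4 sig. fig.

0.1964 mph

1.749×10⁴ in × 0.0254 = 444.246 m
0.05855 day × 86400 = 5058.72 s
v = d / t = 444.246 m / 5058.72 s = 0.0878179 m/s
0.0878179 m/s ÷ (0.44704 m/s/mph) = 0.196443 mph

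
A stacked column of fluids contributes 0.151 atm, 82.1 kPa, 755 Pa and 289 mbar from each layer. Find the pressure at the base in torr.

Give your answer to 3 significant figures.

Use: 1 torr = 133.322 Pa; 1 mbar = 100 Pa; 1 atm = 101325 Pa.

953 torr

0.151 atm × 101325 = 15300.1 Pa
82.1 kPa × 1000 = 82100 Pa
755 Pa (already Pa)
289 mbar × 100 = 28900 Pa
Sum: 15300.1 + 82100 + 755 + 28900 = 127055 Pa
In torr: 127055 / 133.322 = 952.994 torr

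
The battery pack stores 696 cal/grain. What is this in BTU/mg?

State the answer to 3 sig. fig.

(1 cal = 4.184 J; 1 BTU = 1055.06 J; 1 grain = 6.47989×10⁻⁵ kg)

696 cal/grain × 4.184 J/cal ÷ 6.47989×10⁻⁵ kg/grain = 4.494×10⁷ J/kg
4.494×10⁷ J/kg ÷ 1055.06 J/BTU × 10⁻⁶ kg/mg = 0.0425947 BTU/mg

0.0426 BTU/mg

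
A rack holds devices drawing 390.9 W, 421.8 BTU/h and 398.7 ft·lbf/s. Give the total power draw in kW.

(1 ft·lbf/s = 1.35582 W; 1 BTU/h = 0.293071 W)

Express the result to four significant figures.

1.055 kW

390.9 W (already W)
421.8 BTU/h × 0.293071 → 123.617 W
398.7 ft·lbf/s × 1.35582 → 540.565 W
Total: 390.9 + 123.617 + 540.565 = 1055.08 W
In kW: 1055.08 / 1000 = 1.05508 kW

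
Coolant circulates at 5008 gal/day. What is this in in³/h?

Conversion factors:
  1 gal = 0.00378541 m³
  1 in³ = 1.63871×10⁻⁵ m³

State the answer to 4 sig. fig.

4.820×10⁴ in³/h

5008 gal/day × 0.00378541 m³/gal ÷ 86400 s/day = 2.19414×10⁻⁴ m³/s
2.19414×10⁻⁴ m³/s ÷ 1.63871×10⁻⁵ m³/in³ × 3600 s/h = 48202 in³/h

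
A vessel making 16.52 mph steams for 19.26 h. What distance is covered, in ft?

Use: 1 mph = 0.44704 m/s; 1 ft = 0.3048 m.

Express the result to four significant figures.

1.680×10⁶ ft

16.52 mph × 0.44704 → 7.3851 m/s
19.26 h × 3600 → 69336 s
d = v × t = 7.3851 m/s × 69336 s = 512053 m
512053 m ÷ (0.3048 m/ft) = 1.67996×10⁶ ft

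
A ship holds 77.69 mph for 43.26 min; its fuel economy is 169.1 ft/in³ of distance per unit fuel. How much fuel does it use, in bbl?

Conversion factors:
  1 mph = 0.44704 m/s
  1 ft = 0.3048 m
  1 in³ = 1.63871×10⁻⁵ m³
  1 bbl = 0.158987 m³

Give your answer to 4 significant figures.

0.1803 bbl

77.69 mph → 34.7305 m/s
43.26 min → 2595.6 s
d = v × t = 34.7305 × 2595.6 = 90146.5 m
169.1 ft/in³ → 3.14526×10⁶ m/m³
V = d / (distance per unit fuel) = 90146.5 / 3.14526×10⁶ = 0.0286611 m³
In bbl: 0.0286611 / 0.158987 = 0.180273 bbl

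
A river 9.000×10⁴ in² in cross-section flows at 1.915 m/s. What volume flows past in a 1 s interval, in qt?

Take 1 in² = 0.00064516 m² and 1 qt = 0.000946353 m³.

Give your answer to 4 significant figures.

1.175×10⁵ qt

9.000×10⁴ in² × 0.00064516 = 58.0644 m²
V = v × A × t = 1.915 m/s × 58.0644 m² × 1 s = 111.193 m³
111.193 m³ ÷ (0.000946353 m³/qt) = 117496 qt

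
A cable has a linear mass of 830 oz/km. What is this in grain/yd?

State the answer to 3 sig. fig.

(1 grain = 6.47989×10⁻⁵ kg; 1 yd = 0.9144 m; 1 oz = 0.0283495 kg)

332 grain/yd

830 oz/km × 0.0283495 kg/oz ÷ 1000 m/km = 0.0235301 kg/m
0.0235301 kg/m ÷ 6.47989×10⁻⁵ kg/grain × 0.9144 m/yd = 332.041 grain/yd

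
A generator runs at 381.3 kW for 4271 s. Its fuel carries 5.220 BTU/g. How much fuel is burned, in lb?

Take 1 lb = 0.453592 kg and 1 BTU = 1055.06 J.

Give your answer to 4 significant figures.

651.9 lb

381.3 kW → 381300 W
E = P × t = 381300 × 4271 = 1.62853×10⁹ J
5.220 BTU/g → 5.50741×10⁶ J/kg
m = E / e_s = 1.62853×10⁹ / 5.50741×10⁶ = 295.698 kg
In lb: 295.698 / 0.453592 = 651.903 lb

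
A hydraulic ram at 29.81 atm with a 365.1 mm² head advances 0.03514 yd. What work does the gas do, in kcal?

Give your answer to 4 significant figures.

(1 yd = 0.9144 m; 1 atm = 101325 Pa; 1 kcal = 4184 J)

29.81 atm → 3.0205×10⁶ Pa
365.1 mm² → 3.651×10⁻⁴ m²
F = P × A = 3.0205×10⁶ × 3.651×10⁻⁴ = 1102.78 N
0.03514 yd → 0.032132 m
W = F × d = 1102.78 × 0.032132 = 35.4345 J
In kcal: 35.4345 / 4184 = 0.00846905 kcal

0.008469 kcal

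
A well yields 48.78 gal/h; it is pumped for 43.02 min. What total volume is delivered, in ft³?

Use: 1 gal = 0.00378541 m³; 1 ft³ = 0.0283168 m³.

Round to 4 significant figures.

4.676 ft³

48.78 gal/h → 5.12923×10⁻⁵ m³/s
43.02 min → 2581.2 s
V = Q × t = 5.12923×10⁻⁵ × 2581.2 = 0.132396 m³
In ft³: 0.132396 / 0.0283168 = 4.67553 ft³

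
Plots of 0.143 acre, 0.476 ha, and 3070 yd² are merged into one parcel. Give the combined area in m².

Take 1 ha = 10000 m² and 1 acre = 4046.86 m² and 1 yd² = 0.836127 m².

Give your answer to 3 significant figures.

0.143 acre × 4046.86 = 578.701 m²
0.476 ha × 10000 = 4760 m²
3070 yd² × 0.836127 = 2566.91 m²
Sum: 578.701 + 4760 + 2566.91 = 7905.61 m²

7910 m²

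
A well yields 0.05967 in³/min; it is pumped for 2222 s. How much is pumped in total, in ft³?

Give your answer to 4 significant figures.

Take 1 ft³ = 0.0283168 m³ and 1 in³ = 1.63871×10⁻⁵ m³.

0.05967 in³/min → 1.6297×10⁻⁸ m³/s
V = Q × t = 1.6297×10⁻⁸ × 2222 = 3.62119×10⁻⁵ m³
In ft³: 3.62119×10⁻⁵ / 0.0283168 = 0.00127881 ft³

0.001279 ft³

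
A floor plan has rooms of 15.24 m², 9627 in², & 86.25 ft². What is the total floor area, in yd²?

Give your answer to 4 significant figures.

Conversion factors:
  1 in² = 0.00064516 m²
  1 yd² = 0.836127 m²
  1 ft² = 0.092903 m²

35.24 yd²

15.24 m² (already m²)
9627 in² × 0.00064516 = 6.21096 m²
86.25 ft² × 0.092903 = 8.01288 m²
Sum: 15.24 + 6.21096 + 8.01288 = 29.4638 m²
In yd²: 29.4638 / 0.836127 = 35.2384 yd²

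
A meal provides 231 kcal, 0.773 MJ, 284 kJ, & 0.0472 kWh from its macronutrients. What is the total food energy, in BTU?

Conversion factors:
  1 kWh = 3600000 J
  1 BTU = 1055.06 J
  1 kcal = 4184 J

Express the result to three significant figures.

2080 BTU

231 kcal × 4184 = 966504 J
0.773 MJ × 1000000 = 773000 J
284 kJ × 1000 = 284000 J
0.0472 kWh × 3600000 = 169920 J
Total: 966504 + 773000 + 284000 + 169920 = 2.19342×10⁶ J
In BTU: 2.19342×10⁶ / 1055.06 = 2078.95 BTU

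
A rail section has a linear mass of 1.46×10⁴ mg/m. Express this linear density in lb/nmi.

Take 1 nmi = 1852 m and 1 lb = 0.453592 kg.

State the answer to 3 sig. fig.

59.6 lb/nmi

1.46×10⁴ mg/m × 10⁻⁶ kg/mg = 0.0146 kg/m
0.0146 kg/m ÷ 0.453592 kg/lb × 1852 m/nmi = 59.6113 lb/nmi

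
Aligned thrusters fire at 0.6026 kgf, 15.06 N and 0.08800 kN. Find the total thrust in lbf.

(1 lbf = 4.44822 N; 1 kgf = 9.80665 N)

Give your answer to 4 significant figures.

24.50 lbf

0.6026 kgf × 9.80665 → 5.90949 N
15.06 N (already N)
0.08800 kN × 1000 → 88 N
Combined: 5.90949 + 15.06 + 88 = 108.969 N
In lbf: 108.969 / 4.44822 = 24.4972 lbf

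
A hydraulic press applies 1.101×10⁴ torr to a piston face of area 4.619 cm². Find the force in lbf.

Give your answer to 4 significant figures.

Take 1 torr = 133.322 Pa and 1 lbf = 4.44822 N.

152.4 lbf

1.101×10⁴ torr × 133.322 → 1.46788×10⁶ Pa
4.619 cm² × 0.0001 → 4.619×10⁻⁴ m²
F = P × A = 1.46788×10⁶ Pa × 4.619×10⁻⁴ m² = 678.014 N
678.014 N ÷ (4.44822 N/lbf) = 152.424 lbf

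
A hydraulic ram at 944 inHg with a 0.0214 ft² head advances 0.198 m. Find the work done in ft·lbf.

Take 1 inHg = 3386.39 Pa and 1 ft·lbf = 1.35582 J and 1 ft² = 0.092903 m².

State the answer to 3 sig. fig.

928 ft·lbf

944 inHg → 3.19675×10⁶ Pa
0.0214 ft² → 0.00198812 m²
F = P × A = 3.19675×10⁶ × 0.00198812 = 6355.52 N
W = F × d = 6355.52 × 0.198 = 1258.39 J
In ft·lbf: 1258.39 / 1.35582 = 928.139 ft·lbf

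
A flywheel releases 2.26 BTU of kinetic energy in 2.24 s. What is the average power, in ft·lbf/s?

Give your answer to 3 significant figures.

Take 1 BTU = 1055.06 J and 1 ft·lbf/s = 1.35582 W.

785 ft·lbf/s

2.26 BTU × 1055.06 → 2384.44 J
P = E / t = 2384.44 J / 2.24 s = 1064.48 W
1064.48 W ÷ (1.35582 W/ft·lbf/s) = 785.119 ft·lbf/s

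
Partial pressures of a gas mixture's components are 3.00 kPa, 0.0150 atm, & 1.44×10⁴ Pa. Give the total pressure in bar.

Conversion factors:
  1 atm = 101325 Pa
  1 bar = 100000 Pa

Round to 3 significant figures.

3.00 kPa × 1000 = 3000 Pa
0.0150 atm × 101325 = 1519.88 Pa
1.44×10⁴ Pa (already Pa)
Total: 3000 + 1519.88 + 14400 = 18919.9 Pa
In bar: 18919.9 / 100000 = 0.189199 bar

0.189 bar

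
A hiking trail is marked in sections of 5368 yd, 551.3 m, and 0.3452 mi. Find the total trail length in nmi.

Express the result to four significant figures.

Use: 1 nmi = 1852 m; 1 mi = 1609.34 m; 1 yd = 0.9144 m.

3.248 nmi

5368 yd × 0.9144 → 4908.5 m
551.3 m (already m)
0.3452 mi × 1609.34 → 555.544 m
Total: 4908.5 + 551.3 + 555.544 = 6015.34 m
In nmi: 6015.34 / 1852 = 3.24802 nmi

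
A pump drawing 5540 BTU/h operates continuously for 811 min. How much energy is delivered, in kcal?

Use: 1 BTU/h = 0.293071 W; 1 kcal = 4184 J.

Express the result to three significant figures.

1.89×10⁴ kcal

5540 BTU/h × 0.293071 = 1623.61 W
811 min × 60 = 48660 s
E = P × t = 1623.61 W × 48660 s = 7.90049×10⁷ J
7.90049×10⁷ J ÷ (4184 J/kcal) = 18882.6 kcal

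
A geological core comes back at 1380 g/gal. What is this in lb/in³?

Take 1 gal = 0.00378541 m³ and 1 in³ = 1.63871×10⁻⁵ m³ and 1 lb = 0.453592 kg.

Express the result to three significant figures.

0.0132 lb/in³

1380 g/gal × 0.001 kg/g ÷ 0.00378541 m³/gal = 364.558 kg/m³
364.558 kg/m³ ÷ 0.453592 kg/lb × 1.63871×10⁻⁵ m³/in³ = 0.0131705 lb/in³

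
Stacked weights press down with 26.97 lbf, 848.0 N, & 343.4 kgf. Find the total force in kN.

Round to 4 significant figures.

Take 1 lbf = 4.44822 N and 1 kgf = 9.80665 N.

26.97 lbf × 4.44822 → 119.968 N
848.0 N (already N)
343.4 kgf × 9.80665 → 3367.6 N
Combined: 119.968 + 848 + 3367.6 = 4335.57 N
In kN: 4335.57 / 1000 = 4.33557 kN

4.336 kN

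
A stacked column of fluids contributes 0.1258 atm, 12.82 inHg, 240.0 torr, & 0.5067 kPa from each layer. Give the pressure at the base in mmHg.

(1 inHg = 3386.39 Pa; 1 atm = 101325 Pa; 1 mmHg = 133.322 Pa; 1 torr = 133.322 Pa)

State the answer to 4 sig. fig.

0.1258 atm × 101325 = 12746.7 Pa
12.82 inHg × 3386.39 = 43413.5 Pa
240.0 torr × 133.322 = 31997.3 Pa
0.5067 kPa × 1000 = 506.7 Pa
Total: 12746.7 + 43413.5 + 31997.3 + 506.7 = 88664.2 Pa
In mmHg: 88664.2 / 133.322 = 665.038 mmHg

665.0 mmHg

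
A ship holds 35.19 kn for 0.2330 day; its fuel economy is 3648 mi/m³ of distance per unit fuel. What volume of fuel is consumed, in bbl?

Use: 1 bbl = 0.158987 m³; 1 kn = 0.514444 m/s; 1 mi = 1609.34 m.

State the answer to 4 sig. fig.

0.3904 bbl

35.19 kn → 18.1033 m/s
0.2330 day → 20131.2 s
d = v × t = 18.1033 × 20131.2 = 364441 m
3648 mi/m³ → 5.87087×10⁶ m/m³
V = d / (distance per unit fuel) = 364441 / 5.87087×10⁶ = 0.0620761 m³
In bbl: 0.0620761 / 0.158987 = 0.390448 bbl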